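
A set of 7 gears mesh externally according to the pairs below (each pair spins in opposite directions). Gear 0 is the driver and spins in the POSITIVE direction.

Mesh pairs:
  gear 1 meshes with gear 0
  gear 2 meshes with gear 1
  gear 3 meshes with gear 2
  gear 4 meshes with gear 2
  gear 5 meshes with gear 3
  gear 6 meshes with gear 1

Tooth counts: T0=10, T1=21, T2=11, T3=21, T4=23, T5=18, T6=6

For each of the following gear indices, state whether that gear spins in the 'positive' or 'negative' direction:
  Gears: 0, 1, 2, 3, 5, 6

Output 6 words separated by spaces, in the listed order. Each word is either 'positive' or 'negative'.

Answer: positive negative positive negative positive positive

Derivation:
Gear 0 (driver): positive (depth 0)
  gear 1: meshes with gear 0 -> depth 1 -> negative (opposite of gear 0)
  gear 2: meshes with gear 1 -> depth 2 -> positive (opposite of gear 1)
  gear 3: meshes with gear 2 -> depth 3 -> negative (opposite of gear 2)
  gear 4: meshes with gear 2 -> depth 3 -> negative (opposite of gear 2)
  gear 5: meshes with gear 3 -> depth 4 -> positive (opposite of gear 3)
  gear 6: meshes with gear 1 -> depth 2 -> positive (opposite of gear 1)
Queried indices 0, 1, 2, 3, 5, 6 -> positive, negative, positive, negative, positive, positive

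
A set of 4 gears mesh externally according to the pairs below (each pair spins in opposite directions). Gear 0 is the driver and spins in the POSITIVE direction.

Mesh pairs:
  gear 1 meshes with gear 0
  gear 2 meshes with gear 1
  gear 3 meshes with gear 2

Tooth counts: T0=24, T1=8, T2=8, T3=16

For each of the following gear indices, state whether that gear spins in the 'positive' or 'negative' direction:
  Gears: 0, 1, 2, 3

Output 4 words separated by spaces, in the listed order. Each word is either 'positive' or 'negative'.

Gear 0 (driver): positive (depth 0)
  gear 1: meshes with gear 0 -> depth 1 -> negative (opposite of gear 0)
  gear 2: meshes with gear 1 -> depth 2 -> positive (opposite of gear 1)
  gear 3: meshes with gear 2 -> depth 3 -> negative (opposite of gear 2)
Queried indices 0, 1, 2, 3 -> positive, negative, positive, negative

Answer: positive negative positive negative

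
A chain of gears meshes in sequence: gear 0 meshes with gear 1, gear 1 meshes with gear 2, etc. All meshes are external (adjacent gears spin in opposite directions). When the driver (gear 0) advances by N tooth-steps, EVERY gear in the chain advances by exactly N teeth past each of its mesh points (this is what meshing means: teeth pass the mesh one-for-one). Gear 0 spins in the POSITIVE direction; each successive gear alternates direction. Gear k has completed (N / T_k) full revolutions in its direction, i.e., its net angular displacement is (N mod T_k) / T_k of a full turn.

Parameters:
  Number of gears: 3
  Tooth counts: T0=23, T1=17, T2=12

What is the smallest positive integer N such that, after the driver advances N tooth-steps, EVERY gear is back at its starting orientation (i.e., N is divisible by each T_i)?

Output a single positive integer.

Answer: 4692

Derivation:
Gear k returns to start when N is a multiple of T_k.
All gears at start simultaneously when N is a common multiple of [23, 17, 12]; the smallest such N is lcm(23, 17, 12).
Start: lcm = T0 = 23
Fold in T1=17: gcd(23, 17) = 1; lcm(23, 17) = 23 * 17 / 1 = 391 / 1 = 391
Fold in T2=12: gcd(391, 12) = 1; lcm(391, 12) = 391 * 12 / 1 = 4692 / 1 = 4692
Full cycle length = 4692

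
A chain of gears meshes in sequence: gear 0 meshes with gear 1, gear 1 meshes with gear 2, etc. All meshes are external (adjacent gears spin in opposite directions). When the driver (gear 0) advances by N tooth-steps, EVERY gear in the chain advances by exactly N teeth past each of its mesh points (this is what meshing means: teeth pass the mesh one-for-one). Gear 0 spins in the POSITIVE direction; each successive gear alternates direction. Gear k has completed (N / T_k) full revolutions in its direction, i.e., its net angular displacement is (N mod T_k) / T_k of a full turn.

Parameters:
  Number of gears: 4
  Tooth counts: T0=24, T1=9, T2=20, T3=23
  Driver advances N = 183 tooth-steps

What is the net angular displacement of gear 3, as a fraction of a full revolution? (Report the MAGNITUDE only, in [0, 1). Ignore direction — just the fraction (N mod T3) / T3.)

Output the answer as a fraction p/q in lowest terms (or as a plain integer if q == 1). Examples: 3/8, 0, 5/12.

Chain of 4 gears, tooth counts: [24, 9, 20, 23]
  gear 0: T0=24, direction=positive, advance = 183 mod 24 = 15 teeth = 15/24 turn
  gear 1: T1=9, direction=negative, advance = 183 mod 9 = 3 teeth = 3/9 turn
  gear 2: T2=20, direction=positive, advance = 183 mod 20 = 3 teeth = 3/20 turn
  gear 3: T3=23, direction=negative, advance = 183 mod 23 = 22 teeth = 22/23 turn
Gear 3: 183 mod 23 = 22
Fraction = 22 / 23 = 22/23 (gcd(22,23)=1) = 22/23

Answer: 22/23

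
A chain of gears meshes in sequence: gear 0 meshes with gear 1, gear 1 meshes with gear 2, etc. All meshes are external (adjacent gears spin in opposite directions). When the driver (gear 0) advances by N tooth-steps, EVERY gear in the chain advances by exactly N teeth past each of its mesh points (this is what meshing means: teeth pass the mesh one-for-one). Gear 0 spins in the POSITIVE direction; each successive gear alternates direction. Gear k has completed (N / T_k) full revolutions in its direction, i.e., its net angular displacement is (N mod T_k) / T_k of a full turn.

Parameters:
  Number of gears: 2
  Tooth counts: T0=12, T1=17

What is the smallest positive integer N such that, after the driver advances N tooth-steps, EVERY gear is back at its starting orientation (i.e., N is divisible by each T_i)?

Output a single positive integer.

Gear k returns to start when N is a multiple of T_k.
All gears at start simultaneously when N is a common multiple of [12, 17]; the smallest such N is lcm(12, 17).
Start: lcm = T0 = 12
Fold in T1=17: gcd(12, 17) = 1; lcm(12, 17) = 12 * 17 / 1 = 204 / 1 = 204
Full cycle length = 204

Answer: 204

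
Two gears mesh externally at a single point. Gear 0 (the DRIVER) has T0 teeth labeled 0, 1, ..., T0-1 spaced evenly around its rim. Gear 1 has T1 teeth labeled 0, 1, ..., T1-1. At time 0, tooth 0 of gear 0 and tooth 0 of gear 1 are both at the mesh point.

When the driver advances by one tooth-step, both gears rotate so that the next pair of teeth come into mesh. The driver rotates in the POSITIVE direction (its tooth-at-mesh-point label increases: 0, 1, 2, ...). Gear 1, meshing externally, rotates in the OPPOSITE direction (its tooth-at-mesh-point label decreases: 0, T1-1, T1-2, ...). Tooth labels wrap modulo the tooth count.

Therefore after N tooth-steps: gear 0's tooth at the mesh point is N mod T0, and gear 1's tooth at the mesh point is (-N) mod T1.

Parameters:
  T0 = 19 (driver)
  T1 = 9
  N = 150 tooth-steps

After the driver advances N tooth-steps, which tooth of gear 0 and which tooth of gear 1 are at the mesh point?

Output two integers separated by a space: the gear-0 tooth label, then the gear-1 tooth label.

Gear 0 (driver, T0=19): tooth at mesh = N mod T0
  150 = 7 * 19 + 17, so 150 mod 19 = 17
  gear 0 tooth = 17
Gear 1 (driven, T1=9): tooth at mesh = (-N) mod T1
  150 = 16 * 9 + 6, so 150 mod 9 = 6
  (-150) mod 9 = (-6) mod 9 = 9 - 6 = 3
Mesh after 150 steps: gear-0 tooth 17 meets gear-1 tooth 3

Answer: 17 3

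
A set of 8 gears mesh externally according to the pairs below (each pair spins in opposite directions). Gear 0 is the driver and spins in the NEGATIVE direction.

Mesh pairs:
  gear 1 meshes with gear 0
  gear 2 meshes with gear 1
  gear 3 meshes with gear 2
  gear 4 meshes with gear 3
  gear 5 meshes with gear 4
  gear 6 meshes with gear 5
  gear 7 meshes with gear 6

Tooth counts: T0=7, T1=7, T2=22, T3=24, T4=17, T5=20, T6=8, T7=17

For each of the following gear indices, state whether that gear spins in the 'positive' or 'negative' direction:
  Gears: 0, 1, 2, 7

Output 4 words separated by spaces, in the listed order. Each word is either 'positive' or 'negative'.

Gear 0 (driver): negative (depth 0)
  gear 1: meshes with gear 0 -> depth 1 -> positive (opposite of gear 0)
  gear 2: meshes with gear 1 -> depth 2 -> negative (opposite of gear 1)
  gear 3: meshes with gear 2 -> depth 3 -> positive (opposite of gear 2)
  gear 4: meshes with gear 3 -> depth 4 -> negative (opposite of gear 3)
  gear 5: meshes with gear 4 -> depth 5 -> positive (opposite of gear 4)
  gear 6: meshes with gear 5 -> depth 6 -> negative (opposite of gear 5)
  gear 7: meshes with gear 6 -> depth 7 -> positive (opposite of gear 6)
Queried indices 0, 1, 2, 7 -> negative, positive, negative, positive

Answer: negative positive negative positive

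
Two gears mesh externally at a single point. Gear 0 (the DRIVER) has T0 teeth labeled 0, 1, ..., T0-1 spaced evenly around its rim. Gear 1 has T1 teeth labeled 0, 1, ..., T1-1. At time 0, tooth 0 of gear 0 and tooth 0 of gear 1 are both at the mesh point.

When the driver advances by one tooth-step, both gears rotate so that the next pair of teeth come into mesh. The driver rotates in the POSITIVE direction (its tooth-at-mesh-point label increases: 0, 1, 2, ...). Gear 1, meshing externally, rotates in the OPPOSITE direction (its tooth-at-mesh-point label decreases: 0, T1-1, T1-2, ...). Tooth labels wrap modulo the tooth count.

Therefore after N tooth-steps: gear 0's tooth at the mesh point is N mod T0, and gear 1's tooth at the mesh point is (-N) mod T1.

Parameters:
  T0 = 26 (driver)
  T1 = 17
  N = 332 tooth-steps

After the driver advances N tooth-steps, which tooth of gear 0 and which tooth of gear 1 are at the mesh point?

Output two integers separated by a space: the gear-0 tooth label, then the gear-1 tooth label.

Gear 0 (driver, T0=26): tooth at mesh = N mod T0
  332 = 12 * 26 + 20, so 332 mod 26 = 20
  gear 0 tooth = 20
Gear 1 (driven, T1=17): tooth at mesh = (-N) mod T1
  332 = 19 * 17 + 9, so 332 mod 17 = 9
  (-332) mod 17 = (-9) mod 17 = 17 - 9 = 8
Mesh after 332 steps: gear-0 tooth 20 meets gear-1 tooth 8

Answer: 20 8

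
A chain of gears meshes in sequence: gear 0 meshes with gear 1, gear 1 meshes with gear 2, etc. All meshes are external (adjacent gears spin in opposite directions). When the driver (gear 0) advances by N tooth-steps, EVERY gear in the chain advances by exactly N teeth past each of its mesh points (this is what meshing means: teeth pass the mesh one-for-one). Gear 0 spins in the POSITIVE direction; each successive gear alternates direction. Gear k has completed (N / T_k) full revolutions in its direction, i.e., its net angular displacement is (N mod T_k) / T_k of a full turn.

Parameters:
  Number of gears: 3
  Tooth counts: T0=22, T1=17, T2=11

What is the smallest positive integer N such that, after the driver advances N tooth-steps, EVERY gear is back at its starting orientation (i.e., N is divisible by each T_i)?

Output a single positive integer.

Gear k returns to start when N is a multiple of T_k.
All gears at start simultaneously when N is a common multiple of [22, 17, 11]; the smallest such N is lcm(22, 17, 11).
Start: lcm = T0 = 22
Fold in T1=17: gcd(22, 17) = 1; lcm(22, 17) = 22 * 17 / 1 = 374 / 1 = 374
Fold in T2=11: gcd(374, 11) = 11; lcm(374, 11) = 374 * 11 / 11 = 4114 / 11 = 374
Full cycle length = 374

Answer: 374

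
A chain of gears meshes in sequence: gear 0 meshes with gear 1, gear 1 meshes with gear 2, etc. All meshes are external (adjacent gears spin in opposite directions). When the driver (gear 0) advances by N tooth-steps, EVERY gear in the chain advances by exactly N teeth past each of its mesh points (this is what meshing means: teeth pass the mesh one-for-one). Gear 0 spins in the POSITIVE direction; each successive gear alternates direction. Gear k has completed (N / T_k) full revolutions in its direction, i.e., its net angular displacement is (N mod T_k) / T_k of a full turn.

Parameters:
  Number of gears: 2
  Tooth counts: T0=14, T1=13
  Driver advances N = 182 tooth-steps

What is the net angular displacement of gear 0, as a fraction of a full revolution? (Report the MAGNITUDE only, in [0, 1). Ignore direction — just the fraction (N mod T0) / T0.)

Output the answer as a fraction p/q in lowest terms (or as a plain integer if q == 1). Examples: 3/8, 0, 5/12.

Answer: 0

Derivation:
Chain of 2 gears, tooth counts: [14, 13]
  gear 0: T0=14, direction=positive, advance = 182 mod 14 = 0 teeth = 0/14 turn
  gear 1: T1=13, direction=negative, advance = 182 mod 13 = 0 teeth = 0/13 turn
Gear 0: 182 mod 14 = 0
Fraction = 0 / 14 = 0/1 (gcd(0,14)=14) = 0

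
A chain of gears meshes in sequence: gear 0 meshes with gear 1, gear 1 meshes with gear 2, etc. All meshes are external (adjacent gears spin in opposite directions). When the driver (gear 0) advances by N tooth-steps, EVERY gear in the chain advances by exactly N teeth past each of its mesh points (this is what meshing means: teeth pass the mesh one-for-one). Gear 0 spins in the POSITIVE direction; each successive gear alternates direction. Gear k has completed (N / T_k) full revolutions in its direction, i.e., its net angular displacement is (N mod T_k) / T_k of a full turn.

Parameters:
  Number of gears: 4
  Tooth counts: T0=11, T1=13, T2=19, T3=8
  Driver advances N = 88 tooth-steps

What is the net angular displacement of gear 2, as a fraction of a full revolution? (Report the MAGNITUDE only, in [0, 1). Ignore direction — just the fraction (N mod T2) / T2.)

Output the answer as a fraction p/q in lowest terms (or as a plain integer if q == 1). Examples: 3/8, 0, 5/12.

Answer: 12/19

Derivation:
Chain of 4 gears, tooth counts: [11, 13, 19, 8]
  gear 0: T0=11, direction=positive, advance = 88 mod 11 = 0 teeth = 0/11 turn
  gear 1: T1=13, direction=negative, advance = 88 mod 13 = 10 teeth = 10/13 turn
  gear 2: T2=19, direction=positive, advance = 88 mod 19 = 12 teeth = 12/19 turn
  gear 3: T3=8, direction=negative, advance = 88 mod 8 = 0 teeth = 0/8 turn
Gear 2: 88 mod 19 = 12
Fraction = 12 / 19 = 12/19 (gcd(12,19)=1) = 12/19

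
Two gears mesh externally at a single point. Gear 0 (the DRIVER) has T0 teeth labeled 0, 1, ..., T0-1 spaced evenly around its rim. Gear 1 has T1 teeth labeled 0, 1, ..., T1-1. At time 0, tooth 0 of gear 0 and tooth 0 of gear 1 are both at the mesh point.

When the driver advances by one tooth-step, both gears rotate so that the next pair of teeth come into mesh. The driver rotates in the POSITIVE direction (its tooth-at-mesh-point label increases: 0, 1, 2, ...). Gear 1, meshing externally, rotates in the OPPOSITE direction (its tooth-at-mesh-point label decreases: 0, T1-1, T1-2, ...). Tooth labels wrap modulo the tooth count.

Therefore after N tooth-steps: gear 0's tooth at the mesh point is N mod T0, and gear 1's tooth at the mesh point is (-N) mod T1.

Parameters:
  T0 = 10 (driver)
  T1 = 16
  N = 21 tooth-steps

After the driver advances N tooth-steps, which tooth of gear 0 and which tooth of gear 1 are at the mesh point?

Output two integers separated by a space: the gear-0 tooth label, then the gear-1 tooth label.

Gear 0 (driver, T0=10): tooth at mesh = N mod T0
  21 = 2 * 10 + 1, so 21 mod 10 = 1
  gear 0 tooth = 1
Gear 1 (driven, T1=16): tooth at mesh = (-N) mod T1
  21 = 1 * 16 + 5, so 21 mod 16 = 5
  (-21) mod 16 = (-5) mod 16 = 16 - 5 = 11
Mesh after 21 steps: gear-0 tooth 1 meets gear-1 tooth 11

Answer: 1 11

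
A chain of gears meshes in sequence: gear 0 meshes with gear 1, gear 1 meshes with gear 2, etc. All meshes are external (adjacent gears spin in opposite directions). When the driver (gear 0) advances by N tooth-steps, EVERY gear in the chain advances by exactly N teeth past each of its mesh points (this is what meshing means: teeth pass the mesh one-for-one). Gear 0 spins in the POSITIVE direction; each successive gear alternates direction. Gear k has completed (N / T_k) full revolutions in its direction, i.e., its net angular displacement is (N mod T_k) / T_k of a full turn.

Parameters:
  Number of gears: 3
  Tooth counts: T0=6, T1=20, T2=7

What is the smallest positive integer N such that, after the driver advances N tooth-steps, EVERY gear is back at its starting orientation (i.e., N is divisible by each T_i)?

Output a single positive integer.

Gear k returns to start when N is a multiple of T_k.
All gears at start simultaneously when N is a common multiple of [6, 20, 7]; the smallest such N is lcm(6, 20, 7).
Start: lcm = T0 = 6
Fold in T1=20: gcd(6, 20) = 2; lcm(6, 20) = 6 * 20 / 2 = 120 / 2 = 60
Fold in T2=7: gcd(60, 7) = 1; lcm(60, 7) = 60 * 7 / 1 = 420 / 1 = 420
Full cycle length = 420

Answer: 420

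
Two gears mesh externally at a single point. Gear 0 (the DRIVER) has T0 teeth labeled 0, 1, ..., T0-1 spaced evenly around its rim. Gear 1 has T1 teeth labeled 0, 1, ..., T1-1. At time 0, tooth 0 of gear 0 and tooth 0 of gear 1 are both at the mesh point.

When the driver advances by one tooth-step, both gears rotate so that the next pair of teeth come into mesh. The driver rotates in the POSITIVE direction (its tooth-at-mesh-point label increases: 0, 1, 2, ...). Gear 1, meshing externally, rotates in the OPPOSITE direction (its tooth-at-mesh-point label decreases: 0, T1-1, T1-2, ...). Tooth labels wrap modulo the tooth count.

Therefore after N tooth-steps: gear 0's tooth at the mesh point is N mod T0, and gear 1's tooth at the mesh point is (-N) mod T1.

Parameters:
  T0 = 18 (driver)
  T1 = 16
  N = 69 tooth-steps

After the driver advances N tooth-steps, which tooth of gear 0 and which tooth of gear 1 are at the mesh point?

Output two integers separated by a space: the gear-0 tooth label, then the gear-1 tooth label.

Answer: 15 11

Derivation:
Gear 0 (driver, T0=18): tooth at mesh = N mod T0
  69 = 3 * 18 + 15, so 69 mod 18 = 15
  gear 0 tooth = 15
Gear 1 (driven, T1=16): tooth at mesh = (-N) mod T1
  69 = 4 * 16 + 5, so 69 mod 16 = 5
  (-69) mod 16 = (-5) mod 16 = 16 - 5 = 11
Mesh after 69 steps: gear-0 tooth 15 meets gear-1 tooth 11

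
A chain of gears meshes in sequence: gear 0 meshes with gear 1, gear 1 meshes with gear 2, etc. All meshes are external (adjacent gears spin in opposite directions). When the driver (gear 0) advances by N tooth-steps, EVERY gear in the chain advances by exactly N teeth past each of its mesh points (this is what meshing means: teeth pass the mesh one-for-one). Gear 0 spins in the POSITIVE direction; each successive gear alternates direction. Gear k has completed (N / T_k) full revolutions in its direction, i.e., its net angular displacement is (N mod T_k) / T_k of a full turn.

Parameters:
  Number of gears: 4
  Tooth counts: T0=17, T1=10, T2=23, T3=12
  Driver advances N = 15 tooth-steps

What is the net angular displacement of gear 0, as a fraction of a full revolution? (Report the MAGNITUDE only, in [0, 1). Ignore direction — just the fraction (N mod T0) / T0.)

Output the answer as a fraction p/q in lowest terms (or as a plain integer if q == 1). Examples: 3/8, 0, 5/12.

Chain of 4 gears, tooth counts: [17, 10, 23, 12]
  gear 0: T0=17, direction=positive, advance = 15 mod 17 = 15 teeth = 15/17 turn
  gear 1: T1=10, direction=negative, advance = 15 mod 10 = 5 teeth = 5/10 turn
  gear 2: T2=23, direction=positive, advance = 15 mod 23 = 15 teeth = 15/23 turn
  gear 3: T3=12, direction=negative, advance = 15 mod 12 = 3 teeth = 3/12 turn
Gear 0: 15 mod 17 = 15
Fraction = 15 / 17 = 15/17 (gcd(15,17)=1) = 15/17

Answer: 15/17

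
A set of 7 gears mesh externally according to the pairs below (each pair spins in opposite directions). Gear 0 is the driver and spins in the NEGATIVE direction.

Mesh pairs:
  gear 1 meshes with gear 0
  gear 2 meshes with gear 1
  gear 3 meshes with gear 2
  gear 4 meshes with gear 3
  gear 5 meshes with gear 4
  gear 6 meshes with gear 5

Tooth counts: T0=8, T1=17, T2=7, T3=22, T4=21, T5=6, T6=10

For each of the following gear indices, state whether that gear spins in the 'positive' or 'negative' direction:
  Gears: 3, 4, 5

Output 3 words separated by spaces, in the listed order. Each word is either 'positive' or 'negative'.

Answer: positive negative positive

Derivation:
Gear 0 (driver): negative (depth 0)
  gear 1: meshes with gear 0 -> depth 1 -> positive (opposite of gear 0)
  gear 2: meshes with gear 1 -> depth 2 -> negative (opposite of gear 1)
  gear 3: meshes with gear 2 -> depth 3 -> positive (opposite of gear 2)
  gear 4: meshes with gear 3 -> depth 4 -> negative (opposite of gear 3)
  gear 5: meshes with gear 4 -> depth 5 -> positive (opposite of gear 4)
  gear 6: meshes with gear 5 -> depth 6 -> negative (opposite of gear 5)
Queried indices 3, 4, 5 -> positive, negative, positive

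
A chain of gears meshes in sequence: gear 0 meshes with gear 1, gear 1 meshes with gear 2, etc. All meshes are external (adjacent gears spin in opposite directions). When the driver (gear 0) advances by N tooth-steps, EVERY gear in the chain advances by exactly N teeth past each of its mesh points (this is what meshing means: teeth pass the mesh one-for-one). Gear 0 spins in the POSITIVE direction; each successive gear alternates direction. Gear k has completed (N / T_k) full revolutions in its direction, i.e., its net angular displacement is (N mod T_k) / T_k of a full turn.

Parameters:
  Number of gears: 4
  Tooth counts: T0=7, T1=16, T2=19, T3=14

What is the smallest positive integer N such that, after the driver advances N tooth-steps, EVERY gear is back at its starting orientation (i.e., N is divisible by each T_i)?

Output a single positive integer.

Gear k returns to start when N is a multiple of T_k.
All gears at start simultaneously when N is a common multiple of [7, 16, 19, 14]; the smallest such N is lcm(7, 16, 19, 14).
Start: lcm = T0 = 7
Fold in T1=16: gcd(7, 16) = 1; lcm(7, 16) = 7 * 16 / 1 = 112 / 1 = 112
Fold in T2=19: gcd(112, 19) = 1; lcm(112, 19) = 112 * 19 / 1 = 2128 / 1 = 2128
Fold in T3=14: gcd(2128, 14) = 14; lcm(2128, 14) = 2128 * 14 / 14 = 29792 / 14 = 2128
Full cycle length = 2128

Answer: 2128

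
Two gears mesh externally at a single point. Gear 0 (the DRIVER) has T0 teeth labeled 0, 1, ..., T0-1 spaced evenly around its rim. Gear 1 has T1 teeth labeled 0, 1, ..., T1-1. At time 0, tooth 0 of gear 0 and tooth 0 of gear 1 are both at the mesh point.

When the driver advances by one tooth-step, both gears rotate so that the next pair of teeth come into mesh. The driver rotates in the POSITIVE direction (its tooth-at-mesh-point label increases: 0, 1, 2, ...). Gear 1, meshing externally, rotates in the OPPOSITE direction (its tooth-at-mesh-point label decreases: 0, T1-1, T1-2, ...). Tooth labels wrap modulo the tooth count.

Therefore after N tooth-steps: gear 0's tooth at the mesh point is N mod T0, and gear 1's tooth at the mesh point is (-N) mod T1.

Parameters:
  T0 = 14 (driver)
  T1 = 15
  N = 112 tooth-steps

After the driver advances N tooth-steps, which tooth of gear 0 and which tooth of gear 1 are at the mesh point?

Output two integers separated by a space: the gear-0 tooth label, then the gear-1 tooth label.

Answer: 0 8

Derivation:
Gear 0 (driver, T0=14): tooth at mesh = N mod T0
  112 = 8 * 14 + 0, so 112 mod 14 = 0
  gear 0 tooth = 0
Gear 1 (driven, T1=15): tooth at mesh = (-N) mod T1
  112 = 7 * 15 + 7, so 112 mod 15 = 7
  (-112) mod 15 = (-7) mod 15 = 15 - 7 = 8
Mesh after 112 steps: gear-0 tooth 0 meets gear-1 tooth 8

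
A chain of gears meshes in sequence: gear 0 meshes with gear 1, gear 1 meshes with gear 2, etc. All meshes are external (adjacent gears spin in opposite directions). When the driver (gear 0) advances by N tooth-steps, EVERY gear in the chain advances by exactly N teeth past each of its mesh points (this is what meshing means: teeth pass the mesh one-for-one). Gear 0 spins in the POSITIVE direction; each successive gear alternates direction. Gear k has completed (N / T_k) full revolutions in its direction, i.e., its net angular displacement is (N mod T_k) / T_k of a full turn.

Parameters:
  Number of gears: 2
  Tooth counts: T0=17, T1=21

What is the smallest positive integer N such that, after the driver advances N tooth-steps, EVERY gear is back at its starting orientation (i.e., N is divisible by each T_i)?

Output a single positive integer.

Gear k returns to start when N is a multiple of T_k.
All gears at start simultaneously when N is a common multiple of [17, 21]; the smallest such N is lcm(17, 21).
Start: lcm = T0 = 17
Fold in T1=21: gcd(17, 21) = 1; lcm(17, 21) = 17 * 21 / 1 = 357 / 1 = 357
Full cycle length = 357

Answer: 357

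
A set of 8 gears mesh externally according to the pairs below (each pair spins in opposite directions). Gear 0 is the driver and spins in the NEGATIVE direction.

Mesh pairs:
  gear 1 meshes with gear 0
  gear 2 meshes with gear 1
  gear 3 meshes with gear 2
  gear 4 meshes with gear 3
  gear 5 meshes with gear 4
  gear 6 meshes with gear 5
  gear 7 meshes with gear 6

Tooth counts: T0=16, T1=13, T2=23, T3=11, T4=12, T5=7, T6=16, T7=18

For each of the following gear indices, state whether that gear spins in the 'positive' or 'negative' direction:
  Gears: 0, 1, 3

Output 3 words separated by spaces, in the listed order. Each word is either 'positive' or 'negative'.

Gear 0 (driver): negative (depth 0)
  gear 1: meshes with gear 0 -> depth 1 -> positive (opposite of gear 0)
  gear 2: meshes with gear 1 -> depth 2 -> negative (opposite of gear 1)
  gear 3: meshes with gear 2 -> depth 3 -> positive (opposite of gear 2)
  gear 4: meshes with gear 3 -> depth 4 -> negative (opposite of gear 3)
  gear 5: meshes with gear 4 -> depth 5 -> positive (opposite of gear 4)
  gear 6: meshes with gear 5 -> depth 6 -> negative (opposite of gear 5)
  gear 7: meshes with gear 6 -> depth 7 -> positive (opposite of gear 6)
Queried indices 0, 1, 3 -> negative, positive, positive

Answer: negative positive positive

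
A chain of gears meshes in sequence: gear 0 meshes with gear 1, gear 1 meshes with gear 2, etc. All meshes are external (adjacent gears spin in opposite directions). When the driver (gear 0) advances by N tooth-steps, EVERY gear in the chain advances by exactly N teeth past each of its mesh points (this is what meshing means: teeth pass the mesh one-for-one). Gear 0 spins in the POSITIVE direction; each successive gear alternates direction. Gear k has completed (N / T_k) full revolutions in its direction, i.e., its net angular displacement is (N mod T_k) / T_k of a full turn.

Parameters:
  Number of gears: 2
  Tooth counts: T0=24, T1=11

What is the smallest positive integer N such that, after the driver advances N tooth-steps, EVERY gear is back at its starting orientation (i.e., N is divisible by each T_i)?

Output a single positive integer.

Gear k returns to start when N is a multiple of T_k.
All gears at start simultaneously when N is a common multiple of [24, 11]; the smallest such N is lcm(24, 11).
Start: lcm = T0 = 24
Fold in T1=11: gcd(24, 11) = 1; lcm(24, 11) = 24 * 11 / 1 = 264 / 1 = 264
Full cycle length = 264

Answer: 264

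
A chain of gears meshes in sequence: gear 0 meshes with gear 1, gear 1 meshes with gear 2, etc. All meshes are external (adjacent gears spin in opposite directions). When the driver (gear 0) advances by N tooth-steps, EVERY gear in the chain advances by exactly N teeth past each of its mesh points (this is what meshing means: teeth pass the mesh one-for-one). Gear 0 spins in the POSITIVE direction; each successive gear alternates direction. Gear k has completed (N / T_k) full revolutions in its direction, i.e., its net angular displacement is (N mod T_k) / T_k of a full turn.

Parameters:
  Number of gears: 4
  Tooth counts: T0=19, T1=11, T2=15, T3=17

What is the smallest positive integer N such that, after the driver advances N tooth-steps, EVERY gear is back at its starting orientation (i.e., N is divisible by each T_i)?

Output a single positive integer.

Gear k returns to start when N is a multiple of T_k.
All gears at start simultaneously when N is a common multiple of [19, 11, 15, 17]; the smallest such N is lcm(19, 11, 15, 17).
Start: lcm = T0 = 19
Fold in T1=11: gcd(19, 11) = 1; lcm(19, 11) = 19 * 11 / 1 = 209 / 1 = 209
Fold in T2=15: gcd(209, 15) = 1; lcm(209, 15) = 209 * 15 / 1 = 3135 / 1 = 3135
Fold in T3=17: gcd(3135, 17) = 1; lcm(3135, 17) = 3135 * 17 / 1 = 53295 / 1 = 53295
Full cycle length = 53295

Answer: 53295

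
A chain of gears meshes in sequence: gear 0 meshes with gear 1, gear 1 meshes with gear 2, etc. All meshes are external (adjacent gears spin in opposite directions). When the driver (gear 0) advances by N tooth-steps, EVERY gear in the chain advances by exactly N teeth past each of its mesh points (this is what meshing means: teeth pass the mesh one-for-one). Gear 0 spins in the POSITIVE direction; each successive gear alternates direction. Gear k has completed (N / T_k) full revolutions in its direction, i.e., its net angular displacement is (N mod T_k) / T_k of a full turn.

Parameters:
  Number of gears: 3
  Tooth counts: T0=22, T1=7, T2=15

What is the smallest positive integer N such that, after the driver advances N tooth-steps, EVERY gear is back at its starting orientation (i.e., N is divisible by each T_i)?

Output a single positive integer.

Answer: 2310

Derivation:
Gear k returns to start when N is a multiple of T_k.
All gears at start simultaneously when N is a common multiple of [22, 7, 15]; the smallest such N is lcm(22, 7, 15).
Start: lcm = T0 = 22
Fold in T1=7: gcd(22, 7) = 1; lcm(22, 7) = 22 * 7 / 1 = 154 / 1 = 154
Fold in T2=15: gcd(154, 15) = 1; lcm(154, 15) = 154 * 15 / 1 = 2310 / 1 = 2310
Full cycle length = 2310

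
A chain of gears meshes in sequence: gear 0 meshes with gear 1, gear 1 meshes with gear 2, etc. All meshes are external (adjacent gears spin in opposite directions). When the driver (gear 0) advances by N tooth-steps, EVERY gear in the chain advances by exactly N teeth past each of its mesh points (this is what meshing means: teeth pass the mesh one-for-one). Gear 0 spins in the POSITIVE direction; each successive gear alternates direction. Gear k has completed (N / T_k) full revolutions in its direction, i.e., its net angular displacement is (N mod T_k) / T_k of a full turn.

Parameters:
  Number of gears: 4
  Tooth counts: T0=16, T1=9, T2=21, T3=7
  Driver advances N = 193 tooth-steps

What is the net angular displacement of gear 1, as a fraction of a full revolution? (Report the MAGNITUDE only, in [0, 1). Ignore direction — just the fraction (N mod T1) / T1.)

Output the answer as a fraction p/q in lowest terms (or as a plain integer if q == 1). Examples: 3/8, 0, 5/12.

Chain of 4 gears, tooth counts: [16, 9, 21, 7]
  gear 0: T0=16, direction=positive, advance = 193 mod 16 = 1 teeth = 1/16 turn
  gear 1: T1=9, direction=negative, advance = 193 mod 9 = 4 teeth = 4/9 turn
  gear 2: T2=21, direction=positive, advance = 193 mod 21 = 4 teeth = 4/21 turn
  gear 3: T3=7, direction=negative, advance = 193 mod 7 = 4 teeth = 4/7 turn
Gear 1: 193 mod 9 = 4
Fraction = 4 / 9 = 4/9 (gcd(4,9)=1) = 4/9

Answer: 4/9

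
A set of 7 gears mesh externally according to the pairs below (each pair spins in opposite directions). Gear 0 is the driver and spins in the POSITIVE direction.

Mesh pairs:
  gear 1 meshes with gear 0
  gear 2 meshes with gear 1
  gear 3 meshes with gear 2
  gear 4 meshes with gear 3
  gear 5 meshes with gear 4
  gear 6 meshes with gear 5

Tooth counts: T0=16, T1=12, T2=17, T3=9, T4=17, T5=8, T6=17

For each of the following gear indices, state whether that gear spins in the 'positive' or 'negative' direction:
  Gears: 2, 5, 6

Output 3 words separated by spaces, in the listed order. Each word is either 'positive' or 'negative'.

Answer: positive negative positive

Derivation:
Gear 0 (driver): positive (depth 0)
  gear 1: meshes with gear 0 -> depth 1 -> negative (opposite of gear 0)
  gear 2: meshes with gear 1 -> depth 2 -> positive (opposite of gear 1)
  gear 3: meshes with gear 2 -> depth 3 -> negative (opposite of gear 2)
  gear 4: meshes with gear 3 -> depth 4 -> positive (opposite of gear 3)
  gear 5: meshes with gear 4 -> depth 5 -> negative (opposite of gear 4)
  gear 6: meshes with gear 5 -> depth 6 -> positive (opposite of gear 5)
Queried indices 2, 5, 6 -> positive, negative, positive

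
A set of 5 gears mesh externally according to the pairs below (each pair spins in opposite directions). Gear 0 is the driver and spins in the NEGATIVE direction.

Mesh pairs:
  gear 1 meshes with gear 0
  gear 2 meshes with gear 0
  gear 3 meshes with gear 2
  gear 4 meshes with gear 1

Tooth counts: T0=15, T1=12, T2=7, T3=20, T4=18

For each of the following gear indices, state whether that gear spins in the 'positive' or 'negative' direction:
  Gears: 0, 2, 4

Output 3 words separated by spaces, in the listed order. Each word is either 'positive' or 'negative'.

Gear 0 (driver): negative (depth 0)
  gear 1: meshes with gear 0 -> depth 1 -> positive (opposite of gear 0)
  gear 2: meshes with gear 0 -> depth 1 -> positive (opposite of gear 0)
  gear 3: meshes with gear 2 -> depth 2 -> negative (opposite of gear 2)
  gear 4: meshes with gear 1 -> depth 2 -> negative (opposite of gear 1)
Queried indices 0, 2, 4 -> negative, positive, negative

Answer: negative positive negative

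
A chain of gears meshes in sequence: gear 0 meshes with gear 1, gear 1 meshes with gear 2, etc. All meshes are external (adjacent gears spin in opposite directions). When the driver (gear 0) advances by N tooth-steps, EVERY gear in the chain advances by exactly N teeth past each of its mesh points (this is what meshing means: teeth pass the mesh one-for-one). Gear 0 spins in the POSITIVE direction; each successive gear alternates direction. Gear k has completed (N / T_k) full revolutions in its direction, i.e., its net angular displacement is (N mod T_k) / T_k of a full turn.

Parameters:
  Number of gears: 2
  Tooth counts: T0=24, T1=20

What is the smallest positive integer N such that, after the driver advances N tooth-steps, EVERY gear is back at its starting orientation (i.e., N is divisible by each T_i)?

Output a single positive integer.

Answer: 120

Derivation:
Gear k returns to start when N is a multiple of T_k.
All gears at start simultaneously when N is a common multiple of [24, 20]; the smallest such N is lcm(24, 20).
Start: lcm = T0 = 24
Fold in T1=20: gcd(24, 20) = 4; lcm(24, 20) = 24 * 20 / 4 = 480 / 4 = 120
Full cycle length = 120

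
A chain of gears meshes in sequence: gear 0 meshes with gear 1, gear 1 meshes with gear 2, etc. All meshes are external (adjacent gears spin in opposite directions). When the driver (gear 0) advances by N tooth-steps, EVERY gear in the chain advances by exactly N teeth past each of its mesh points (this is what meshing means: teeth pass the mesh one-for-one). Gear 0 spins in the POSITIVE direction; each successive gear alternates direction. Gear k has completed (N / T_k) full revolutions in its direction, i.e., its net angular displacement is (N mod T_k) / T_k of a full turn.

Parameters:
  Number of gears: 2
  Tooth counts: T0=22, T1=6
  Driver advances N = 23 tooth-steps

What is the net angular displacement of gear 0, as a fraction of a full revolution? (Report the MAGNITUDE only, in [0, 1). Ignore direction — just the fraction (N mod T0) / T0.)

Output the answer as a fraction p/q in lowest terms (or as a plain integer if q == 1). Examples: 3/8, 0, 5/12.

Answer: 1/22

Derivation:
Chain of 2 gears, tooth counts: [22, 6]
  gear 0: T0=22, direction=positive, advance = 23 mod 22 = 1 teeth = 1/22 turn
  gear 1: T1=6, direction=negative, advance = 23 mod 6 = 5 teeth = 5/6 turn
Gear 0: 23 mod 22 = 1
Fraction = 1 / 22 = 1/22 (gcd(1,22)=1) = 1/22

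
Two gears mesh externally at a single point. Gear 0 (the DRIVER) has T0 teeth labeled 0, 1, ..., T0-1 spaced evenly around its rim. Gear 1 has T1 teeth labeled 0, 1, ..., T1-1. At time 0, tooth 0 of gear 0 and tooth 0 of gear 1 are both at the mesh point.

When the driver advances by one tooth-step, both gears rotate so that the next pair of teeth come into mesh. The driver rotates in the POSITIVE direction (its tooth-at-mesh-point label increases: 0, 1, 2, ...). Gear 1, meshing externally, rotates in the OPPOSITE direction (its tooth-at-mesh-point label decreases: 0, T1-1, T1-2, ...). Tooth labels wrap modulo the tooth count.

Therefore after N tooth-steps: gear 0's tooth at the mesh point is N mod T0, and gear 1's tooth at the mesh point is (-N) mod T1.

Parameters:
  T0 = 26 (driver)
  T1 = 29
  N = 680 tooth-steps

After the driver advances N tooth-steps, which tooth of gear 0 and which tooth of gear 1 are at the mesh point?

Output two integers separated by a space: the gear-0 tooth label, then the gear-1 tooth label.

Gear 0 (driver, T0=26): tooth at mesh = N mod T0
  680 = 26 * 26 + 4, so 680 mod 26 = 4
  gear 0 tooth = 4
Gear 1 (driven, T1=29): tooth at mesh = (-N) mod T1
  680 = 23 * 29 + 13, so 680 mod 29 = 13
  (-680) mod 29 = (-13) mod 29 = 29 - 13 = 16
Mesh after 680 steps: gear-0 tooth 4 meets gear-1 tooth 16

Answer: 4 16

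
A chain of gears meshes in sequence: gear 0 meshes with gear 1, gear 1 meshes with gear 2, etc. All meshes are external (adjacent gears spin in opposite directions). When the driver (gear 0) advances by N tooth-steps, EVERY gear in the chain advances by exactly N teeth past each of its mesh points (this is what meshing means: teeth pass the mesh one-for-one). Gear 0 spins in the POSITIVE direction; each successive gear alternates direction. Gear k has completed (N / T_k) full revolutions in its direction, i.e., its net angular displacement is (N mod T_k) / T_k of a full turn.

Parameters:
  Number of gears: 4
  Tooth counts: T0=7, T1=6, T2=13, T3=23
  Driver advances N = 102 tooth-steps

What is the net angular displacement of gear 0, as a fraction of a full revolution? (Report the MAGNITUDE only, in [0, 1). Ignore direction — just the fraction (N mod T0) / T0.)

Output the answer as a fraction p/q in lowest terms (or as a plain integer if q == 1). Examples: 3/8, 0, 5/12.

Chain of 4 gears, tooth counts: [7, 6, 13, 23]
  gear 0: T0=7, direction=positive, advance = 102 mod 7 = 4 teeth = 4/7 turn
  gear 1: T1=6, direction=negative, advance = 102 mod 6 = 0 teeth = 0/6 turn
  gear 2: T2=13, direction=positive, advance = 102 mod 13 = 11 teeth = 11/13 turn
  gear 3: T3=23, direction=negative, advance = 102 mod 23 = 10 teeth = 10/23 turn
Gear 0: 102 mod 7 = 4
Fraction = 4 / 7 = 4/7 (gcd(4,7)=1) = 4/7

Answer: 4/7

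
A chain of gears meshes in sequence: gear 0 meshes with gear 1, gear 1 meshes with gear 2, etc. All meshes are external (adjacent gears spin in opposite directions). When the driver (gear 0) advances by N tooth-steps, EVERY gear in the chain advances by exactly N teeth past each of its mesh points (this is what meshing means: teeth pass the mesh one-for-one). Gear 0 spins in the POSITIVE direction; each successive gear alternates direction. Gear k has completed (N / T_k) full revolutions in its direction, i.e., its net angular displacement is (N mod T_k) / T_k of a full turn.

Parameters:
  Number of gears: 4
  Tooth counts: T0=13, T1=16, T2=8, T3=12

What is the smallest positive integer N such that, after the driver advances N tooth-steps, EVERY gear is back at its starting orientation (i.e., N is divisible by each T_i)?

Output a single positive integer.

Answer: 624

Derivation:
Gear k returns to start when N is a multiple of T_k.
All gears at start simultaneously when N is a common multiple of [13, 16, 8, 12]; the smallest such N is lcm(13, 16, 8, 12).
Start: lcm = T0 = 13
Fold in T1=16: gcd(13, 16) = 1; lcm(13, 16) = 13 * 16 / 1 = 208 / 1 = 208
Fold in T2=8: gcd(208, 8) = 8; lcm(208, 8) = 208 * 8 / 8 = 1664 / 8 = 208
Fold in T3=12: gcd(208, 12) = 4; lcm(208, 12) = 208 * 12 / 4 = 2496 / 4 = 624
Full cycle length = 624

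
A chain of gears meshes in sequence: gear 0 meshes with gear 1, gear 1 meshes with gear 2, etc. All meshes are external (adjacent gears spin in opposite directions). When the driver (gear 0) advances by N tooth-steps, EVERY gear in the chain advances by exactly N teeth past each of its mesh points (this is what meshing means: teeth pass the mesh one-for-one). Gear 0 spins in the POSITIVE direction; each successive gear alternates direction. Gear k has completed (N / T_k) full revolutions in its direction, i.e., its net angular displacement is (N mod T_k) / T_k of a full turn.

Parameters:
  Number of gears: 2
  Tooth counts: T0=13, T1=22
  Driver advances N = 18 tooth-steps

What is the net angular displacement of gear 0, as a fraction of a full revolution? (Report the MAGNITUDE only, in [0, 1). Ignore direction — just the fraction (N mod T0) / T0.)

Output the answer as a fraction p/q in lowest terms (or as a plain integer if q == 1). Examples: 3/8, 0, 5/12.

Answer: 5/13

Derivation:
Chain of 2 gears, tooth counts: [13, 22]
  gear 0: T0=13, direction=positive, advance = 18 mod 13 = 5 teeth = 5/13 turn
  gear 1: T1=22, direction=negative, advance = 18 mod 22 = 18 teeth = 18/22 turn
Gear 0: 18 mod 13 = 5
Fraction = 5 / 13 = 5/13 (gcd(5,13)=1) = 5/13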